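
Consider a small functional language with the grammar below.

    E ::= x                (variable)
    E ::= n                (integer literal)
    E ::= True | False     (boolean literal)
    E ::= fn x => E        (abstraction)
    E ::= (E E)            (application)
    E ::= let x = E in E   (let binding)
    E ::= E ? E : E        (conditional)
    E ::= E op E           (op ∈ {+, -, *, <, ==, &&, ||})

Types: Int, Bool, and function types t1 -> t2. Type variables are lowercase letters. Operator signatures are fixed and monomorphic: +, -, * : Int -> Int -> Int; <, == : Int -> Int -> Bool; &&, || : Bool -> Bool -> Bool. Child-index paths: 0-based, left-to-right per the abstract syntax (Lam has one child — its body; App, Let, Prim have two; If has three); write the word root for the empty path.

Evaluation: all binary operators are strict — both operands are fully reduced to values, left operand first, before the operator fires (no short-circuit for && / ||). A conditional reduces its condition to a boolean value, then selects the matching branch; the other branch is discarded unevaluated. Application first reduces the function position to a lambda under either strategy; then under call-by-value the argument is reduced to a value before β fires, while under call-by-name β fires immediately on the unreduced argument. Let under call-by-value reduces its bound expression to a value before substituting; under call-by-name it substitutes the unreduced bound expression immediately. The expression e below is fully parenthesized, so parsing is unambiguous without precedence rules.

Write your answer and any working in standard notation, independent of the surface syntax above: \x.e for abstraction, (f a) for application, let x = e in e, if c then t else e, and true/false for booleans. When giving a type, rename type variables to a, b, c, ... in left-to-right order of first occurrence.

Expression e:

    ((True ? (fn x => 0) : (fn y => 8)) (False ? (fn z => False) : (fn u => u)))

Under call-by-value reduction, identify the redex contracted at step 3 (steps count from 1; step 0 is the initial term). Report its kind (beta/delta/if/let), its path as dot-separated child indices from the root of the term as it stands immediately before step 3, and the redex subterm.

Answer: beta at root : ((\x.0) (\u.u))

Derivation:
step 0: ((if true then (\x.0) else (\y.8)) (if false then (\z.false) else (\u.u)))
step 1: [if@0] ((\x.0) (if false then (\z.false) else (\u.u)))
step 2: [if@1] ((\x.0) (\u.u))
step 3: [beta@root] 0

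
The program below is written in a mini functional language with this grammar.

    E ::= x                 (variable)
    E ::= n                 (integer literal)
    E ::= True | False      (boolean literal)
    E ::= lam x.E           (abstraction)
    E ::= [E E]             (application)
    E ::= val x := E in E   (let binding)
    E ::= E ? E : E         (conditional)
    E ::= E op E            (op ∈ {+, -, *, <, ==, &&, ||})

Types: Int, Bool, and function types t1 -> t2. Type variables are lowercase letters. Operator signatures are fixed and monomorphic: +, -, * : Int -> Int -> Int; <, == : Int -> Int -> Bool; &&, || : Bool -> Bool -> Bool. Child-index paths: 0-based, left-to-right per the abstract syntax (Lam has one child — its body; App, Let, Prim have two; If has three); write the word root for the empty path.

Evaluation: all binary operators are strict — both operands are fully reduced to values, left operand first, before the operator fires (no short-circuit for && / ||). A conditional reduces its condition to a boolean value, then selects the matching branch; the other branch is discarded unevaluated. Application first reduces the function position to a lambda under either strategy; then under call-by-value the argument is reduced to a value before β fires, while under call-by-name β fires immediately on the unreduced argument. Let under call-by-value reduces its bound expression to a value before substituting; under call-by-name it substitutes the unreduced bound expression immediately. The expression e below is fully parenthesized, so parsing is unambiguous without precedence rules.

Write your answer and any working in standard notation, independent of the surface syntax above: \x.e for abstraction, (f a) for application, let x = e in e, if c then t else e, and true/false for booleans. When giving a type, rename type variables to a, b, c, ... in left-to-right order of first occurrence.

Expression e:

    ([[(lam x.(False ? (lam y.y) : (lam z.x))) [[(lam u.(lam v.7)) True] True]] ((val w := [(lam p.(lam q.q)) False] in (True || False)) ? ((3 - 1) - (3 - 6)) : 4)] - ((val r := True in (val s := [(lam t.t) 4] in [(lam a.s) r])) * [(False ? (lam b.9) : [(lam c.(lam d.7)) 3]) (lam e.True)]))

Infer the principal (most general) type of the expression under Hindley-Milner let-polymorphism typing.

Answer: Int

Derivation:
  unify Bool ~ Bool
y : b
\y._ : b -> b
x : a
\z._ : c -> a
  unify b -> b ~ c -> a
  unify b ~ c
  unify c ~ a
\x._ : a -> a -> a
\v._ : e -> Int
\u._ : d -> e -> Int
  unify d -> e -> Int ~ Bool -> f
  unify d ~ Bool
  unify e -> Int ~ f
_ _ : e -> Int
  unify e -> Int ~ Bool -> g
  unify e ~ Bool
  unify Int ~ g
_ _ : Int
  unify a -> a -> a ~ Int -> h
  unify a ~ Int
  unify Int -> Int ~ h
_ _ : Int -> Int
q : j
\q._ : j -> j
\p._ : i -> j -> j
  unify i -> j -> j ~ Bool -> k
  unify i ~ Bool
  unify j -> j ~ k
_ _ : j -> j
let w : forall. j -> j
  unify Bool ~ Bool
  unify Bool ~ Bool
  unify Bool ~ Bool
  unify Int ~ Int
  unify Int ~ Int
  unify Int ~ Int
  unify Int ~ Int
  unify Int ~ Int
  unify Int ~ Int
  unify Int ~ Int
  unify Int -> Int ~ Int -> l
  unify Int ~ Int
  unify Int ~ l
_ _ : Int
  unify Int ~ Int
let r : Bool
t : m
\t._ : m -> m
  unify m -> m ~ Int -> n
  unify m ~ Int
  unify Int ~ n
_ _ : Int
let s : Int
s : Int
\a._ : o -> Int
r : Bool
  unify o -> Int ~ Bool -> p
  unify o ~ Bool
  unify Int ~ p
_ _ : Int
  unify Int ~ Int
  unify Bool ~ Bool
\b._ : q -> Int
\d._ : s -> Int
\c._ : r -> s -> Int
  unify r -> s -> Int ~ Int -> t
  unify r ~ Int
  unify s -> Int ~ t
_ _ : s -> Int
  unify q -> Int ~ s -> Int
  unify q ~ s
  unify Int ~ Int
\e._ : u -> Bool
  unify s -> Int ~ (u -> Bool) -> v
  unify s ~ u -> Bool
  unify Int ~ v
_ _ : Int
  unify Int ~ Int
  unify Int ~ Int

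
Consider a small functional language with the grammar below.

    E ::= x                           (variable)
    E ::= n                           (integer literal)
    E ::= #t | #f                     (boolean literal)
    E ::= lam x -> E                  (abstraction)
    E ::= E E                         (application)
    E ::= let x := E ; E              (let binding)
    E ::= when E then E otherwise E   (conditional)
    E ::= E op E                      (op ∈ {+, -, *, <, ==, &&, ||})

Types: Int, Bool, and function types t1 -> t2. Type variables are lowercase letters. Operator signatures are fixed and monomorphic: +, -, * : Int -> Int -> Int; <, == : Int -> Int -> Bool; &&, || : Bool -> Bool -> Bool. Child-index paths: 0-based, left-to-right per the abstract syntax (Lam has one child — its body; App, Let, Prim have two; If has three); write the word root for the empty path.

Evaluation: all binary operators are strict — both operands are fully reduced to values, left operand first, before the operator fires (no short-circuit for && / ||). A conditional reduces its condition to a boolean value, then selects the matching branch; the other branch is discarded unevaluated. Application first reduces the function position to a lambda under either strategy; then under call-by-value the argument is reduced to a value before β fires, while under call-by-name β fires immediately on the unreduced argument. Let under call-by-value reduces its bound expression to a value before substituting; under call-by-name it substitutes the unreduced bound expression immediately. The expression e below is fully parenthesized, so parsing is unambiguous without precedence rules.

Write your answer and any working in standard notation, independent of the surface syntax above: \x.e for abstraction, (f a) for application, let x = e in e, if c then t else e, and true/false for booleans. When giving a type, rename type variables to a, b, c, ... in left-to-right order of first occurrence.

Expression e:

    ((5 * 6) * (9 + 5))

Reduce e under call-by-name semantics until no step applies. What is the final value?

Answer: 420

Derivation:
step 0: ((5 * 6) * (9 + 5))
step 1: [delta@0] (30 * (9 + 5))
step 2: [delta@1] (30 * 14)
step 3: [delta@root] 420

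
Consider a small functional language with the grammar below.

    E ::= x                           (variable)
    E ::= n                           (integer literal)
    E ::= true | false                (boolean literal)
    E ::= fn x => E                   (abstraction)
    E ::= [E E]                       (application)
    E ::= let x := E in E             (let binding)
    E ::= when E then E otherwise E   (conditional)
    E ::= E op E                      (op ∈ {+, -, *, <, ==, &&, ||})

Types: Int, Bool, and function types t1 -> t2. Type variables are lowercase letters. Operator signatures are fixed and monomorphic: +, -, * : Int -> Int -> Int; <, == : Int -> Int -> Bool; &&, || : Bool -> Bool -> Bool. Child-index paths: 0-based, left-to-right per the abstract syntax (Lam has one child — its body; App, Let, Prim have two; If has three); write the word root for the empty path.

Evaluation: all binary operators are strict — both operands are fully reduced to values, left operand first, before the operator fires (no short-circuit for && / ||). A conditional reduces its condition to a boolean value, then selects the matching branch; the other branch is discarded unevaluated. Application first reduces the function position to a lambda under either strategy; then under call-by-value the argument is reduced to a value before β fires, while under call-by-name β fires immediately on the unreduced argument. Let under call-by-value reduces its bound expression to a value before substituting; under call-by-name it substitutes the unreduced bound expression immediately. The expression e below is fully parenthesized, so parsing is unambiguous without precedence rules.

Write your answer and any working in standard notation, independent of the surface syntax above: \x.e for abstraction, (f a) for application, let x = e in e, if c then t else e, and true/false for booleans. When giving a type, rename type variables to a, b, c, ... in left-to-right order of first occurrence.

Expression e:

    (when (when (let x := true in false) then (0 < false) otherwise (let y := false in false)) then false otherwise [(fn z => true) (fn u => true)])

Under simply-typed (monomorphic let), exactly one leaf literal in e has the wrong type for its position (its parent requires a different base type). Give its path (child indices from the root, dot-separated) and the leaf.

Trace:
let x : Bool
  unify Bool ~ Bool
  unify Int ~ Int
  unify Bool ~ Int
  FAIL: mismatch Bool ~ Int

Answer: 0.1.1 : false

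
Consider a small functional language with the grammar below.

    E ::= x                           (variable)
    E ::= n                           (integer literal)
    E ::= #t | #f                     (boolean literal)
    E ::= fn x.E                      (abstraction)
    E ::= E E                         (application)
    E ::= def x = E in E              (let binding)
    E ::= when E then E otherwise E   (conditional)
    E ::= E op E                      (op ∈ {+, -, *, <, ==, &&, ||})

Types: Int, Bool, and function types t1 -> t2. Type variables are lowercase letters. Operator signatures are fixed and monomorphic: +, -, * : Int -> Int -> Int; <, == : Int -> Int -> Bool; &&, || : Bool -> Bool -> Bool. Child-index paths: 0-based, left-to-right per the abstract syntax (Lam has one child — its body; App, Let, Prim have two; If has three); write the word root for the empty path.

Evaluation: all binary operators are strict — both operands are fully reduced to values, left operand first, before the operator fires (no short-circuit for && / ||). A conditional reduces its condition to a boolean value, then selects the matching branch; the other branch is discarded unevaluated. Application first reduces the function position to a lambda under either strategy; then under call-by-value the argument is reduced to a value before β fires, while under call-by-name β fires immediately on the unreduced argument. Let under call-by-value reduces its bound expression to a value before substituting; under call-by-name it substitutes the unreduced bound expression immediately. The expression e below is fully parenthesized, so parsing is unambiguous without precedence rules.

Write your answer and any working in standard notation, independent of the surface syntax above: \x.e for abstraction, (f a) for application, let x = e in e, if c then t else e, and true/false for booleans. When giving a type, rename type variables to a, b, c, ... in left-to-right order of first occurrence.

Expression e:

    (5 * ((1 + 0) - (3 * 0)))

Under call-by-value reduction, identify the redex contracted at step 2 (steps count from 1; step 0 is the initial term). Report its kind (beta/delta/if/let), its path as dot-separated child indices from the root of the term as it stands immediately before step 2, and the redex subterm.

Trace:
step 0: (5 * ((1 + 0) - (3 * 0)))
step 1: [delta@1.0] (5 * (1 - (3 * 0)))
step 2: [delta@1.1] (5 * (1 - 0))

Answer: delta at 1.1 : (3 * 0)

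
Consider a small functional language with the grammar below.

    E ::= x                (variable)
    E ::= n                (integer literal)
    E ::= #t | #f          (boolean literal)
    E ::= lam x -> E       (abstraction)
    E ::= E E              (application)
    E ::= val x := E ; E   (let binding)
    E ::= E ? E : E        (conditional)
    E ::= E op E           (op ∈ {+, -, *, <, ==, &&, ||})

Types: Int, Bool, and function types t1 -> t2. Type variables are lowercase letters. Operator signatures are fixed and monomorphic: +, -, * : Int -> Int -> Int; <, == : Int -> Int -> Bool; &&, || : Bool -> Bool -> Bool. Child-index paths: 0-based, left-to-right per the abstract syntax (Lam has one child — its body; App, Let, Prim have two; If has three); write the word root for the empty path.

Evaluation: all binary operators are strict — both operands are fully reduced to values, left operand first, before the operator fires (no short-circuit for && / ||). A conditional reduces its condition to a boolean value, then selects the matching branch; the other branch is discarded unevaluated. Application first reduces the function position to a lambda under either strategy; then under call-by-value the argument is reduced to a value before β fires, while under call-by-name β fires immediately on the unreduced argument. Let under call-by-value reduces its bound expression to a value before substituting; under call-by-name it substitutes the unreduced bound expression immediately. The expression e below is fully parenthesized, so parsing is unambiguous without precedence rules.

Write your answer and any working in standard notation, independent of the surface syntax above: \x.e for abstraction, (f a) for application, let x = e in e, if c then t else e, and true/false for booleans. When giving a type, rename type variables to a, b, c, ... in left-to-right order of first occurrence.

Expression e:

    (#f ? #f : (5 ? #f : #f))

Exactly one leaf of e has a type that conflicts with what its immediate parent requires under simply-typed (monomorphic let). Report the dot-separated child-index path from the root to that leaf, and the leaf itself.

Answer: 2.0 : 5

Trace:
  unify Bool ~ Bool
  unify Int ~ Bool
  FAIL: mismatch Int ~ Bool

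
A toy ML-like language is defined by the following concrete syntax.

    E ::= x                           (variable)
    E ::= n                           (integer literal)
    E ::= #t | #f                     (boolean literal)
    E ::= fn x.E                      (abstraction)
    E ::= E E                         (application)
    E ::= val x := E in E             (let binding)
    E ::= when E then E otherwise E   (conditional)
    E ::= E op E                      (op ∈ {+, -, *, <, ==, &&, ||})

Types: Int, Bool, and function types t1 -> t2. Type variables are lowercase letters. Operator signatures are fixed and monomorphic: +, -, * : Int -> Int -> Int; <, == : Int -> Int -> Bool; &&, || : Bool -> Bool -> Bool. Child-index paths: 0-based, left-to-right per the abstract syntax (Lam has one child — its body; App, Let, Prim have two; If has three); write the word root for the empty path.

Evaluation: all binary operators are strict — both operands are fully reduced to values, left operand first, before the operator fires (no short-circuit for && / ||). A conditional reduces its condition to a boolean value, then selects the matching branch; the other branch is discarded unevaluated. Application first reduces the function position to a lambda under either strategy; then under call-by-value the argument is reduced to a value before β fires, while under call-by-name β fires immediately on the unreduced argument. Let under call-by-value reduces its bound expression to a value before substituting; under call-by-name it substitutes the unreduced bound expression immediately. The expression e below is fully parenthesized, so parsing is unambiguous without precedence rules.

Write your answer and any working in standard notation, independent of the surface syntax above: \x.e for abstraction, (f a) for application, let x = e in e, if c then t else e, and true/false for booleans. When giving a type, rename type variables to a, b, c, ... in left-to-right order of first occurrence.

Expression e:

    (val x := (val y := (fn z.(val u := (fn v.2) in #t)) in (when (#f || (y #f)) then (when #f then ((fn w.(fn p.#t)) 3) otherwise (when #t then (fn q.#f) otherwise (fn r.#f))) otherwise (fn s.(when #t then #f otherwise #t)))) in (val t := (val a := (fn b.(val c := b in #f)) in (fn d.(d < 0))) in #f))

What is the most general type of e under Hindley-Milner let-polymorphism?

Answer: Bool

Derivation:
\v._ : b -> Int
let u : forall. b -> Int
\z._ : a -> Bool
let y : forall. a -> Bool
  unify Bool ~ Bool
y : c -> Bool
  unify c -> Bool ~ Bool -> d
  unify c ~ Bool
  unify Bool ~ d
_ _ : Bool
  unify Bool ~ Bool
  unify Bool ~ Bool
  unify Bool ~ Bool
\p._ : f -> Bool
\w._ : e -> f -> Bool
  unify e -> f -> Bool ~ Int -> g
  unify e ~ Int
  unify f -> Bool ~ g
_ _ : f -> Bool
  unify Bool ~ Bool
\q._ : h -> Bool
\r._ : i -> Bool
  unify h -> Bool ~ i -> Bool
  unify h ~ i
  unify Bool ~ Bool
  unify f -> Bool ~ i -> Bool
  unify f ~ i
  unify Bool ~ Bool
  unify Bool ~ Bool
  unify Bool ~ Bool
\s._ : j -> Bool
  unify i -> Bool ~ j -> Bool
  unify i ~ j
  unify Bool ~ Bool
let x : forall. j -> Bool
b : k
let c : k
\b._ : k -> Bool
let a : forall. k -> Bool
d : l
  unify l ~ Int
  unify Int ~ Int
\d._ : Int -> Bool
let t : Int -> Bool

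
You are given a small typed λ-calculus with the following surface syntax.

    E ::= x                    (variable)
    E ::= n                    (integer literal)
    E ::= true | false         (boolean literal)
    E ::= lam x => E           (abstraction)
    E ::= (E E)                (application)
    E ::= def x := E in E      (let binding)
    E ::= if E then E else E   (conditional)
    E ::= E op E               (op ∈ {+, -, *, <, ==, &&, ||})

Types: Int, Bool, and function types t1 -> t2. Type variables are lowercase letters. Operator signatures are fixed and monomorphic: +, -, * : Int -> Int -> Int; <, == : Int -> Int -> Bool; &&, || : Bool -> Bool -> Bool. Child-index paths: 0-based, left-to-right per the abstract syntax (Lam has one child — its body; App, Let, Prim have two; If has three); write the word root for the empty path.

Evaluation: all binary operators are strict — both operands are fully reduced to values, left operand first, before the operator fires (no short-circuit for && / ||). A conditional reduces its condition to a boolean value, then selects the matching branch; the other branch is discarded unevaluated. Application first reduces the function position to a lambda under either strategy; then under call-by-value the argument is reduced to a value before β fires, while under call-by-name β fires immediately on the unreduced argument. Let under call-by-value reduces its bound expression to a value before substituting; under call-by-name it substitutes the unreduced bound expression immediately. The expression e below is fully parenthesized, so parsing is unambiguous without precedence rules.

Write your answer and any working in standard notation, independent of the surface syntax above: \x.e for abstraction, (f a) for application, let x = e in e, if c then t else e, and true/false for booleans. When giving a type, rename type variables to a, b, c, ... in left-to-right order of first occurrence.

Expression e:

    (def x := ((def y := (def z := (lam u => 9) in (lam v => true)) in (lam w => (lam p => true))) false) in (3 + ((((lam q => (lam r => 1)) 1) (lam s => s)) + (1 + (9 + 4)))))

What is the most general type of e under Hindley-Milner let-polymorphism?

Derivation:
\u._ : a -> Int
let z : forall. a -> Int
\v._ : b -> Bool
let y : forall. b -> Bool
\p._ : d -> Bool
\w._ : c -> d -> Bool
  unify c -> d -> Bool ~ Bool -> e
  unify c ~ Bool
  unify d -> Bool ~ e
_ _ : d -> Bool
let x : forall. d -> Bool
  unify Int ~ Int
\r._ : g -> Int
\q._ : f -> g -> Int
  unify f -> g -> Int ~ Int -> h
  unify f ~ Int
  unify g -> Int ~ h
_ _ : g -> Int
s : i
\s._ : i -> i
  unify g -> Int ~ (i -> i) -> j
  unify g ~ i -> i
  unify Int ~ j
_ _ : Int
  unify Int ~ Int
  unify Int ~ Int
  unify Int ~ Int
  unify Int ~ Int
  unify Int ~ Int
  unify Int ~ Int
  unify Int ~ Int

Answer: Int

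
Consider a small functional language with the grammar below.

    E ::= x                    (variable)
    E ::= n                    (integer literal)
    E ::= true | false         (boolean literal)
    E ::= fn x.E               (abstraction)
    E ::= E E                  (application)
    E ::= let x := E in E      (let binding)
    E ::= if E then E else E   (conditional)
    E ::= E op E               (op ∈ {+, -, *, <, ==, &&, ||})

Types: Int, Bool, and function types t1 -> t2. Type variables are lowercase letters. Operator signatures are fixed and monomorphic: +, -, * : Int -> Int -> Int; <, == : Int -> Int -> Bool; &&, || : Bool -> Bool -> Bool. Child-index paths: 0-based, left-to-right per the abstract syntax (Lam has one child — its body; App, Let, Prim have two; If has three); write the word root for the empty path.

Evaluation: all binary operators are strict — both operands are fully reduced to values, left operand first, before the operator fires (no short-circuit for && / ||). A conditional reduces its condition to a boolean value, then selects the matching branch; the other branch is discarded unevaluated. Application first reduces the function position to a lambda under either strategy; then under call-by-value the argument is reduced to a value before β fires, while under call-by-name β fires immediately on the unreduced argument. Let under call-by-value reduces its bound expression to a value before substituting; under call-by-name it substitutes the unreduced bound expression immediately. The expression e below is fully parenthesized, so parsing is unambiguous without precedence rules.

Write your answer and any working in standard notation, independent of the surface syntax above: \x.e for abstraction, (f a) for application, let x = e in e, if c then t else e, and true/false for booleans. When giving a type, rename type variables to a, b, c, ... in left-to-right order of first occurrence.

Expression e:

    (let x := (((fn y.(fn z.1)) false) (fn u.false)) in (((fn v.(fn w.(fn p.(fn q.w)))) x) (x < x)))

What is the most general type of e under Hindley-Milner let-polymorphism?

Trace:
\z._ : b -> Int
\y._ : a -> b -> Int
  unify a -> b -> Int ~ Bool -> c
  unify a ~ Bool
  unify b -> Int ~ c
_ _ : b -> Int
\u._ : d -> Bool
  unify b -> Int ~ (d -> Bool) -> e
  unify b ~ d -> Bool
  unify Int ~ e
_ _ : Int
let x : Int
w : g
\q._ : i -> g
\p._ : h -> i -> g
\w._ : g -> h -> i -> g
\v._ : f -> g -> h -> i -> g
x : Int
  unify f -> g -> h -> i -> g ~ Int -> j
  unify f ~ Int
  unify g -> h -> i -> g ~ j
_ _ : g -> h -> i -> g
x : Int
  unify Int ~ Int
x : Int
  unify Int ~ Int
  unify g -> h -> i -> g ~ Bool -> k
  unify g ~ Bool
  unify h -> i -> Bool ~ k
_ _ : h -> i -> Bool

Answer: a -> b -> Bool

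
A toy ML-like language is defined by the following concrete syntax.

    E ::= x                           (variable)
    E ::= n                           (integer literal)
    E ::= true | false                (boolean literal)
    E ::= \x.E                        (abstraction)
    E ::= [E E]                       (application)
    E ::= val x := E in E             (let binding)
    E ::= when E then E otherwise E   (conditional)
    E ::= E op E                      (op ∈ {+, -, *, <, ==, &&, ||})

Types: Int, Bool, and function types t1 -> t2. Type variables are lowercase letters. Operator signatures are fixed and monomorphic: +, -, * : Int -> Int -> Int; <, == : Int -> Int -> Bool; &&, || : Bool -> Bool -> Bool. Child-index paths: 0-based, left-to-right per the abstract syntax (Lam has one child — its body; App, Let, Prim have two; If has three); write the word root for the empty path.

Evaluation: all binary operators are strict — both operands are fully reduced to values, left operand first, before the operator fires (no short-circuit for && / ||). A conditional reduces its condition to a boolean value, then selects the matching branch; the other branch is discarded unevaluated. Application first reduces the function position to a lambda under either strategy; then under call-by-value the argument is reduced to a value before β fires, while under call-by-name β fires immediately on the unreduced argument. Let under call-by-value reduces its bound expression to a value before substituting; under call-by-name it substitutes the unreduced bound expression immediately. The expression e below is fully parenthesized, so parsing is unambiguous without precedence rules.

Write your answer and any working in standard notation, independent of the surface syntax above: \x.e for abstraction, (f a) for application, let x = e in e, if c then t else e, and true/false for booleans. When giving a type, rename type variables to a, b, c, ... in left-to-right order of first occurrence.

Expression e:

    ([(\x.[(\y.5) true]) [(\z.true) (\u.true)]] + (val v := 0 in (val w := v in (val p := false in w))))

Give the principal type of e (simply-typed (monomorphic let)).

Answer: Int

Derivation:
\y._ : b -> Int
  unify b -> Int ~ Bool -> c
  unify b ~ Bool
  unify Int ~ c
_ _ : Int
\x._ : a -> Int
\z._ : d -> Bool
\u._ : e -> Bool
  unify d -> Bool ~ (e -> Bool) -> f
  unify d ~ e -> Bool
  unify Bool ~ f
_ _ : Bool
  unify a -> Int ~ Bool -> g
  unify a ~ Bool
  unify Int ~ g
_ _ : Int
  unify Int ~ Int
let v : Int
v : Int
let w : Int
let p : Bool
w : Int
  unify Int ~ Int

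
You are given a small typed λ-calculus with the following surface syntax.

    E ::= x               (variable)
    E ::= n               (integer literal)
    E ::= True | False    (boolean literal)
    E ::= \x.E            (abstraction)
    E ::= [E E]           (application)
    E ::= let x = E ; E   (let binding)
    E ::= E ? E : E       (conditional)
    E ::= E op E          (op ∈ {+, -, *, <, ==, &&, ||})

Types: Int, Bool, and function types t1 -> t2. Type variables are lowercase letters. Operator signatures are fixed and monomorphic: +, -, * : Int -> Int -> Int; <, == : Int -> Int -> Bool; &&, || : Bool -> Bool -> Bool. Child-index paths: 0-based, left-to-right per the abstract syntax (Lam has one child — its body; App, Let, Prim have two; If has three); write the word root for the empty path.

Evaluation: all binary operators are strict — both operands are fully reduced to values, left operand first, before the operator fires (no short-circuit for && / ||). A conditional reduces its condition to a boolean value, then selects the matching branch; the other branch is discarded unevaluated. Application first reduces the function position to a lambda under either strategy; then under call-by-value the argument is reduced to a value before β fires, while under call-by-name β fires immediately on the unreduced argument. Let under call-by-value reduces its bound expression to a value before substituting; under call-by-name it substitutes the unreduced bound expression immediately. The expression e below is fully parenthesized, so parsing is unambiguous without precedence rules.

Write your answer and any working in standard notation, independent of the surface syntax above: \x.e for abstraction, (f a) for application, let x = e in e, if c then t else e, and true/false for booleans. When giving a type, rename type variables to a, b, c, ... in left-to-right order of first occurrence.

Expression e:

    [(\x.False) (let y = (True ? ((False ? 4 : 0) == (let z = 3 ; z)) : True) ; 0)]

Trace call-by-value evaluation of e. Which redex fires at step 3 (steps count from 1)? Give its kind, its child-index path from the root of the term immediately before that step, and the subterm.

Answer: let at 1.0.1 : (let z = 3 in z)

Working:
step 0: ((\x.false) (let y = (if true then ((if false then 4 else 0) == (let z = 3 in z)) else true) in 0))
step 1: [if@1.0] ((\x.false) (let y = ((if false then 4 else 0) == (let z = 3 in z)) in 0))
step 2: [if@1.0.0] ((\x.false) (let y = (0 == (let z = 3 in z)) in 0))
step 3: [let@1.0.1] ((\x.false) (let y = (0 == 3) in 0))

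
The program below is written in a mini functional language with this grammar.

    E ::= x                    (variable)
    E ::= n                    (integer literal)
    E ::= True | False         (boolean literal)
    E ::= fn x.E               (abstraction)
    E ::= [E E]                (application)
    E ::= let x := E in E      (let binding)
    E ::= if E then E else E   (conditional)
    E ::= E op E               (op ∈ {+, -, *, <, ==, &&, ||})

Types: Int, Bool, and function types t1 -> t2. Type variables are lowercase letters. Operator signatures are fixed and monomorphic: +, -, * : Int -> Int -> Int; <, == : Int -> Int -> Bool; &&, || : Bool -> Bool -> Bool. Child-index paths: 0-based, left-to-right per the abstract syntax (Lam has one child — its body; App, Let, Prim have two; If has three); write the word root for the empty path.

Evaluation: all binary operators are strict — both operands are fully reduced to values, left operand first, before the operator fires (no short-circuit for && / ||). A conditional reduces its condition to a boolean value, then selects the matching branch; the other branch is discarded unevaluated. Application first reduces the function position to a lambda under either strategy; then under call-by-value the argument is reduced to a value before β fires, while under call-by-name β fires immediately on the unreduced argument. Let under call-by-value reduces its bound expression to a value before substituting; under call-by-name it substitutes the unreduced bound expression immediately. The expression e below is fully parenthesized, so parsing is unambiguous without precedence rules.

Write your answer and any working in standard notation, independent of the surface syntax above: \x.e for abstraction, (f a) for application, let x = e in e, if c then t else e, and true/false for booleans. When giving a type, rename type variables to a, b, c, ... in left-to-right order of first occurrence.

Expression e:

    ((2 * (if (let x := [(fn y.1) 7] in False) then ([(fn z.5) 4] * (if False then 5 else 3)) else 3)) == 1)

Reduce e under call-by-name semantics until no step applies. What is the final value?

Trace:
step 0: ((2 * (if (let x = ((\y.1) 7) in false) then (((\z.5) 4) * (if false then 5 else 3)) else 3)) == 1)
step 1: [let@0.1.0] ((2 * (if false then (((\z.5) 4) * (if false then 5 else 3)) else 3)) == 1)
step 2: [if@0.1] ((2 * 3) == 1)
step 3: [delta@0] (6 == 1)
step 4: [delta@root] false

Answer: false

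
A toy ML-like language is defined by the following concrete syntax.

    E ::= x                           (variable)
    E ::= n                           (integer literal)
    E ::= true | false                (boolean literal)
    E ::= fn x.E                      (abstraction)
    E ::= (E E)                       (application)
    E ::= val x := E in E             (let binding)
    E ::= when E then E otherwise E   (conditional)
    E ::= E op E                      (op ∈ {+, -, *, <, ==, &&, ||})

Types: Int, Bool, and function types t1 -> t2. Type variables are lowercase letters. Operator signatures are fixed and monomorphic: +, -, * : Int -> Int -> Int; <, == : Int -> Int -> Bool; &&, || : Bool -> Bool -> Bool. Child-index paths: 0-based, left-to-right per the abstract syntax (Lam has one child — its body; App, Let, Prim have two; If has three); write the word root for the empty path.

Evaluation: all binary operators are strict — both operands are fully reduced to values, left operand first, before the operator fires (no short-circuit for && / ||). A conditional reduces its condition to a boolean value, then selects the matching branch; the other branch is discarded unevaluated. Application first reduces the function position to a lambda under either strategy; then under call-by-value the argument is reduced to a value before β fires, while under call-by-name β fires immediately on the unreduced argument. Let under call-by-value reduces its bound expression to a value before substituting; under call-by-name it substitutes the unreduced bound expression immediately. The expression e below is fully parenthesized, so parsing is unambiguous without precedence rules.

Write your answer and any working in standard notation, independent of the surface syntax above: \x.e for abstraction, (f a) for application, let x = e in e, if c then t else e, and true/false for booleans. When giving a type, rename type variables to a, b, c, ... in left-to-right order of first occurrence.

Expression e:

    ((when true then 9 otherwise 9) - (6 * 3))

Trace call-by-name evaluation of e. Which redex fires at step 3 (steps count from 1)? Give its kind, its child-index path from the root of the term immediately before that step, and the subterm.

Answer: delta at root : (9 - 18)

Trace:
step 0: ((if true then 9 else 9) - (6 * 3))
step 1: [if@0] (9 - (6 * 3))
step 2: [delta@1] (9 - 18)
step 3: [delta@root] -9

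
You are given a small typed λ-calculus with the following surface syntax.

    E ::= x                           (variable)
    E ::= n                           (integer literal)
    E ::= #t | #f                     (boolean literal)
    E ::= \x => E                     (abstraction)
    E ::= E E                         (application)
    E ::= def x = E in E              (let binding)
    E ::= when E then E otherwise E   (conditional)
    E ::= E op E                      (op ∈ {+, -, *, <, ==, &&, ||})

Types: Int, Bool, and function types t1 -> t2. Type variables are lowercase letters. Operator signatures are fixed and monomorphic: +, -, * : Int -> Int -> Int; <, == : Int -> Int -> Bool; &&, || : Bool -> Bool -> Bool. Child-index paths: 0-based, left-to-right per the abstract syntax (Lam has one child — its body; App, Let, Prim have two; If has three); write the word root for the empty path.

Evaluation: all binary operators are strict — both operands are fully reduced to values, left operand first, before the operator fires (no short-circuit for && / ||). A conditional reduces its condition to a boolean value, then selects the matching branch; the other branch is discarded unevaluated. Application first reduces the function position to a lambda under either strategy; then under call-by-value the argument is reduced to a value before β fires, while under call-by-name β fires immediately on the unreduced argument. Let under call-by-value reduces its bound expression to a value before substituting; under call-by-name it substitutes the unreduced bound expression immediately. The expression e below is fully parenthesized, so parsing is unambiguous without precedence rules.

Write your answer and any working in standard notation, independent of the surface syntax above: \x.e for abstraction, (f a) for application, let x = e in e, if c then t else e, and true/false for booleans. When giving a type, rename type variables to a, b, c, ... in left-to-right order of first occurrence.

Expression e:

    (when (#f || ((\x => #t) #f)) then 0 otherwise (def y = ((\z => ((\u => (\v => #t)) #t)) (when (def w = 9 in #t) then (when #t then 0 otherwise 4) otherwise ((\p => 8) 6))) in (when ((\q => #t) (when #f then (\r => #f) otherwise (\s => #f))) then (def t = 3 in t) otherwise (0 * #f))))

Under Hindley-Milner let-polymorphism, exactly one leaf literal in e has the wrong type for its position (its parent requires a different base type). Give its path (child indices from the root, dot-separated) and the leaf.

Answer: 2.1.2.1 : false

Trace:
  unify Bool ~ Bool
\x._ : a -> Bool
  unify a -> Bool ~ Bool -> b
  unify a ~ Bool
  unify Bool ~ b
_ _ : Bool
  unify Bool ~ Bool
  unify Bool ~ Bool
\v._ : e -> Bool
\u._ : d -> e -> Bool
  unify d -> e -> Bool ~ Bool -> f
  unify d ~ Bool
  unify e -> Bool ~ f
_ _ : e -> Bool
\z._ : c -> e -> Bool
let w : Int
  unify Bool ~ Bool
  unify Bool ~ Bool
  unify Int ~ Int
\p._ : g -> Int
  unify g -> Int ~ Int -> h
  unify g ~ Int
  unify Int ~ h
_ _ : Int
  unify Int ~ Int
  unify c -> e -> Bool ~ Int -> i
  unify c ~ Int
  unify e -> Bool ~ i
_ _ : e -> Bool
let y : forall. e -> Bool
\q._ : j -> Bool
  unify Bool ~ Bool
\r._ : k -> Bool
\s._ : l -> Bool
  unify k -> Bool ~ l -> Bool
  unify k ~ l
  unify Bool ~ Bool
  unify j -> Bool ~ (l -> Bool) -> m
  unify j ~ l -> Bool
  unify Bool ~ m
_ _ : Bool
  unify Bool ~ Bool
let t : Int
t : Int
  unify Int ~ Int
  unify Bool ~ Int
  FAIL: mismatch Bool ~ Int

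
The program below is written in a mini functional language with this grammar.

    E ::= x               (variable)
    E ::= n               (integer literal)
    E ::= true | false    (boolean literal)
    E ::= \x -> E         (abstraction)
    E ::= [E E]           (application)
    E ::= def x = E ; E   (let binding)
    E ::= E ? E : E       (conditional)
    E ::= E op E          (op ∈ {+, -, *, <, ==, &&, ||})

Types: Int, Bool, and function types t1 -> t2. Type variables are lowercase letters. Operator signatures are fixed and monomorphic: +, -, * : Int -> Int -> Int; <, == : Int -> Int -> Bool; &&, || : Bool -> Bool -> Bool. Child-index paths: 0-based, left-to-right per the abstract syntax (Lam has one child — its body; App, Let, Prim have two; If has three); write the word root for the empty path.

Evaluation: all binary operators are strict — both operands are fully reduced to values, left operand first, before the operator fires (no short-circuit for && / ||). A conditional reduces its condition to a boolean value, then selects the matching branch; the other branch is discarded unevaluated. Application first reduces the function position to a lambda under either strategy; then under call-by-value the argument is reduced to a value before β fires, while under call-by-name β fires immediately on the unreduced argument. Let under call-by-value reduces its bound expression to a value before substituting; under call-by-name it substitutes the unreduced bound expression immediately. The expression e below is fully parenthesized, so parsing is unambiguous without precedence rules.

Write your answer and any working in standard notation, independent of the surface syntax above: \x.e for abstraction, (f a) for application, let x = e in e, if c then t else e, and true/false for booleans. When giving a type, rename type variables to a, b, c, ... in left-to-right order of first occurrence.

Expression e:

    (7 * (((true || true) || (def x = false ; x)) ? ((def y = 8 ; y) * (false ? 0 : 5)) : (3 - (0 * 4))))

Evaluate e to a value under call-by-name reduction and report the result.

Derivation:
step 0: (7 * (if ((true || true) || (let x = false in x)) then ((let y = 8 in y) * (if false then 0 else 5)) else (3 - (0 * 4))))
step 1: [delta@1.0.0] (7 * (if (true || (let x = false in x)) then ((let y = 8 in y) * (if false then 0 else 5)) else (3 - (0 * 4))))
step 2: [let@1.0.1] (7 * (if (true || false) then ((let y = 8 in y) * (if false then 0 else 5)) else (3 - (0 * 4))))
step 3: [delta@1.0] (7 * (if true then ((let y = 8 in y) * (if false then 0 else 5)) else (3 - (0 * 4))))
step 4: [if@1] (7 * ((let y = 8 in y) * (if false then 0 else 5)))
step 5: [let@1.0] (7 * (8 * (if false then 0 else 5)))
step 6: [if@1.1] (7 * (8 * 5))
step 7: [delta@1] (7 * 40)
step 8: [delta@root] 280

Answer: 280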